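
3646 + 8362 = 12008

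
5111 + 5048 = 10159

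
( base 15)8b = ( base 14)95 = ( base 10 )131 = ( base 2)10000011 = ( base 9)155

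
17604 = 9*1956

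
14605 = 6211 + 8394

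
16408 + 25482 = 41890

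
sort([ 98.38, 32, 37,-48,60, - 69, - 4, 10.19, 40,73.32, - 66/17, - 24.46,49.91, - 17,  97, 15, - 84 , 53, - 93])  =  [ - 93, - 84, - 69, - 48, - 24.46 ,  -  17, - 4, - 66/17,10.19,15,32, 37,40, 49.91, 53, 60,73.32, 97, 98.38 ] 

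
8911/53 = 168 + 7/53 = 168.13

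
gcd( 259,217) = 7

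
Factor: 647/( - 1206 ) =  - 2^( - 1) *3^( - 2 )*67^( - 1)*647^1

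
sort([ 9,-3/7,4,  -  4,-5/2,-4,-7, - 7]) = [  -  7,-7 , -4, - 4, - 5/2, - 3/7,  4,  9 ]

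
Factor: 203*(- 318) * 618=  - 39894372= -  2^2*3^2*7^1*29^1*53^1*103^1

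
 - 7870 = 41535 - 49405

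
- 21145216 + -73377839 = - 94523055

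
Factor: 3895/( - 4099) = - 5^1*19^1 * 41^1*4099^(  -  1 ) 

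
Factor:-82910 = -2^1*5^1*8291^1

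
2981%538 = 291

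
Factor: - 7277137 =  - 7^2 * 148513^1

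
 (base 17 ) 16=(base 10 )23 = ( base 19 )14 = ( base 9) 25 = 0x17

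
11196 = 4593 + 6603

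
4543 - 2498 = 2045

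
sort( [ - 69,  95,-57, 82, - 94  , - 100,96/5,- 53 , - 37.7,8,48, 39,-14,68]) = [ - 100, - 94,-69, -57, - 53,-37.7,-14,8, 96/5,39, 48,  68, 82, 95 ]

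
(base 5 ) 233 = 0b1000100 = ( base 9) 75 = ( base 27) 2E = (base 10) 68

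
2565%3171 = 2565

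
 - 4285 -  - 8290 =4005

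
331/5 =331/5 = 66.20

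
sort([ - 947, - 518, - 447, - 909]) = [ - 947,- 909, - 518, - 447 ]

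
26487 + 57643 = 84130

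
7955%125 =80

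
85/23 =3+16/23=3.70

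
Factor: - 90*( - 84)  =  2^3*3^3* 5^1 * 7^1=7560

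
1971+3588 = 5559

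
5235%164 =151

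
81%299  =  81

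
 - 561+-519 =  - 1080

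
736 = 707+29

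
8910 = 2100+6810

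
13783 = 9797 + 3986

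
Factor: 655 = 5^1*131^1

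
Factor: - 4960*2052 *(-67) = 681920640  =  2^7*3^3 * 5^1*19^1*31^1*67^1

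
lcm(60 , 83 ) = 4980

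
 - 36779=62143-98922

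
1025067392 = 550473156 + 474594236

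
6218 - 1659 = 4559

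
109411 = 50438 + 58973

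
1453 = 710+743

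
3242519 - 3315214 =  - 72695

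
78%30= 18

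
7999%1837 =651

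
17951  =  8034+9917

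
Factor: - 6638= - 2^1  *3319^1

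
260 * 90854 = 23622040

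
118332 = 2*59166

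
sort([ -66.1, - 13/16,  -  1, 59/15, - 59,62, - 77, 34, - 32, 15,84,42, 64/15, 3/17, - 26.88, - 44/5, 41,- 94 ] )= [ - 94, - 77,-66.1,-59,-32, - 26.88, - 44/5, -1 , - 13/16, 3/17, 59/15, 64/15,15, 34, 41, 42, 62 , 84 ] 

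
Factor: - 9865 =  -5^1*1973^1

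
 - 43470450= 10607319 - 54077769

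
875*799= 699125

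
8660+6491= 15151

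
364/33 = 11 + 1/33 =11.03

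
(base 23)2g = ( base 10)62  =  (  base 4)332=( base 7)116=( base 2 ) 111110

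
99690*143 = 14255670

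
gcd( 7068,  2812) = 76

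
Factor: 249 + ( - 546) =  - 3^3*11^1= - 297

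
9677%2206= 853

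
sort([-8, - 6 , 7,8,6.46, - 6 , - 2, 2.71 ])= [ - 8, - 6, - 6,-2 , 2.71, 6.46,7, 8]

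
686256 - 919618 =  - 233362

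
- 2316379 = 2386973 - 4703352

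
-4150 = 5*(-830 ) 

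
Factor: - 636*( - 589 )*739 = 2^2 * 3^1*19^1*31^1*53^1*739^1  =  276832356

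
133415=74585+58830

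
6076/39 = 155 + 31/39 = 155.79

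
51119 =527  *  97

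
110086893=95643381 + 14443512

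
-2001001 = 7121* ( - 281)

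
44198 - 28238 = 15960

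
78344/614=39172/307= 127.60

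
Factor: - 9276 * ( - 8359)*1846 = 143135303064= 2^3*3^1 * 13^2*71^1* 643^1*773^1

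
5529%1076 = 149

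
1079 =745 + 334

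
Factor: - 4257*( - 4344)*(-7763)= -2^3*3^3*7^1*11^1*43^1*181^1* 1109^1 = - 143556563304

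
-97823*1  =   - 97823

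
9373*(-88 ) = - 824824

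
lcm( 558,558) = 558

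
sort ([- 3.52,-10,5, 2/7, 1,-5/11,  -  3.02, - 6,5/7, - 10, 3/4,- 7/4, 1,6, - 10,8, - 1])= [ - 10, - 10,- 10,-6, - 3.52, - 3.02,- 7/4,-1, - 5/11, 2/7, 5/7,3/4,  1, 1, 5,6, 8]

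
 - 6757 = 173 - 6930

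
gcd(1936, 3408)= 16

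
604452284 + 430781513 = 1035233797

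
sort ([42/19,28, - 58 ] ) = [ - 58,42/19,28]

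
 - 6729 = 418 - 7147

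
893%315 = 263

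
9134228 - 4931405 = 4202823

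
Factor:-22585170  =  -2^1* 3^1*  5^1*37^1*20347^1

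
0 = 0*183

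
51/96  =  17/32= 0.53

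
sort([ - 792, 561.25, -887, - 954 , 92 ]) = [ - 954, - 887,-792, 92,561.25 ]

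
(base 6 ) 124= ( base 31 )1l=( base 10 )52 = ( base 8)64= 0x34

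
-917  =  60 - 977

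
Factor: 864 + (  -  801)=3^2*7^1 = 63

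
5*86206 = 431030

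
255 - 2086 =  - 1831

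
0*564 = 0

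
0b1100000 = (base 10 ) 96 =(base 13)75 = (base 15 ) 66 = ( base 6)240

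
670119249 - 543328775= 126790474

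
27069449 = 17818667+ 9250782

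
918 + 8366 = 9284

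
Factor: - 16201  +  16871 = 2^1*5^1*67^1= 670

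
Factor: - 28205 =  - 5^1*5641^1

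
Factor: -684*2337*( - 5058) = 2^3*3^5*19^2 *41^1 * 281^1=8085253464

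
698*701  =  489298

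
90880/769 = 118+138/769 = 118.18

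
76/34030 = 38/17015 = 0.00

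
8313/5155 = 8313/5155 = 1.61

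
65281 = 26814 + 38467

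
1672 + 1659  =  3331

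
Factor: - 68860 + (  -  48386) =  - 117246  =  - 2^1*3^1*19541^1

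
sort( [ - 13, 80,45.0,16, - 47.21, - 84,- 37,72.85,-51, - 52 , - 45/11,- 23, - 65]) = [-84, -65, - 52, - 51, - 47.21, - 37 ,-23,  -  13,  -  45/11, 16, 45.0,72.85, 80]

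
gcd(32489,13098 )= 1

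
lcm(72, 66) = 792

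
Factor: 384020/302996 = 455/359 = 5^1 * 7^1 *13^1*359^( - 1)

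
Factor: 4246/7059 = 2^1* 3^( -1 )*11^1 * 13^( - 1)*181^ ( - 1)*193^1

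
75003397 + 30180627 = 105184024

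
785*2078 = 1631230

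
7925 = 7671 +254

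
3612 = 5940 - 2328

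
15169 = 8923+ 6246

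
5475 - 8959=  - 3484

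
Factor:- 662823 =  - 3^4*7^2 * 167^1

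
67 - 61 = 6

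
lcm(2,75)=150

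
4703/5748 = 4703/5748  =  0.82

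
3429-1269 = 2160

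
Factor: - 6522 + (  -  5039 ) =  - 11^1*1051^1 = - 11561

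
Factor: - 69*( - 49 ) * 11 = 37191 = 3^1*7^2*11^1*23^1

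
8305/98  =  84 + 73/98 = 84.74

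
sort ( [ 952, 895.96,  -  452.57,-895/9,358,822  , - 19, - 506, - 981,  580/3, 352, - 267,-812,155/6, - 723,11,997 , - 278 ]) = [ - 981,  -  812, - 723 ,-506,  -  452.57, - 278,  -  267, - 895/9,-19,11 , 155/6,580/3,352, 358,822,895.96, 952, 997] 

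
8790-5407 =3383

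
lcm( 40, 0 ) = 0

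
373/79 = 4 + 57/79 =4.72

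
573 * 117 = 67041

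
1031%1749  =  1031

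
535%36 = 31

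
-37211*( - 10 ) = 372110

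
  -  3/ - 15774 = 1/5258 =0.00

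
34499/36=34499/36 = 958.31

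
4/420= 1/105  =  0.01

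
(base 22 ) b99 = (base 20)dgb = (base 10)5531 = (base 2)1010110011011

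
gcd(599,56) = 1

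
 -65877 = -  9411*7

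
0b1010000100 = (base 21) 19E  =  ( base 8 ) 1204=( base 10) 644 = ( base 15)2ce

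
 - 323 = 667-990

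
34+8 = 42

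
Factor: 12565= 5^1*7^1*359^1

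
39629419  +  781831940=821461359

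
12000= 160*75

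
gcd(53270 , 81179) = 7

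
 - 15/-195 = 1/13 = 0.08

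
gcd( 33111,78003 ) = 9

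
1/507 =1/507 = 0.00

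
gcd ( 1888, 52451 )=59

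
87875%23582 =17129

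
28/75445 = 28/75445 =0.00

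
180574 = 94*1921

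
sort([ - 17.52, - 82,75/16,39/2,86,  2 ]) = [ - 82,  -  17.52, 2,75/16,39/2,86] 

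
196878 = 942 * 209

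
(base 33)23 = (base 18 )3F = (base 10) 69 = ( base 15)49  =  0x45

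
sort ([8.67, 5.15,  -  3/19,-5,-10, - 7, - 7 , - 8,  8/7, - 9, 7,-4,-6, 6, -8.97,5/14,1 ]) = [ - 10, - 9,-8.97, - 8, - 7, - 7, -6,  -  5, - 4, -3/19,5/14, 1, 8/7,5.15, 6 , 7, 8.67 ] 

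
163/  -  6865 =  - 163/6865  =  -0.02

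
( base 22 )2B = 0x37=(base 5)210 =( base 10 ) 55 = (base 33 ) 1M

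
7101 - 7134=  - 33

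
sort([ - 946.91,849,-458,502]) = [ - 946.91,-458, 502 , 849]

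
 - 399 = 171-570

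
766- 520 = 246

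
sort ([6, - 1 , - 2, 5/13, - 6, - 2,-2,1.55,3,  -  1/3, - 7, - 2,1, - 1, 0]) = [ - 7, - 6, - 2, -2, - 2, - 2, - 1, - 1,  -  1/3,  0,5/13,1, 1.55,3,  6] 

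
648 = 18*36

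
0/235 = 0 = 0.00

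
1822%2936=1822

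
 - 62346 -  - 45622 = - 16724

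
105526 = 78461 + 27065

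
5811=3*1937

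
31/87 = 31/87 = 0.36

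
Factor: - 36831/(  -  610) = 2^(- 1)*3^1 * 5^(- 1 )*61^( - 1)*12277^1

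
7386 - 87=7299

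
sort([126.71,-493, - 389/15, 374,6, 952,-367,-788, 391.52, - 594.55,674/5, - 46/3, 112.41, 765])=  [ - 788, - 594.55, -493 ,- 367, - 389/15, - 46/3, 6,112.41, 126.71, 674/5, 374, 391.52, 765, 952] 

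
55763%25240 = 5283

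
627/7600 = 33/400 = 0.08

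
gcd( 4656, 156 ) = 12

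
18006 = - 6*(  -  3001)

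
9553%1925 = 1853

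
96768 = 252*384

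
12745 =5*2549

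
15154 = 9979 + 5175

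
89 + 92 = 181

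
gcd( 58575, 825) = 825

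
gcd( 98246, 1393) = 1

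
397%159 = 79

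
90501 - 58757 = 31744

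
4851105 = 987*4915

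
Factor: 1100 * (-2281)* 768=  - 1926988800   =  - 2^10*3^1 *5^2*11^1* 2281^1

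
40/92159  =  40/92159 = 0.00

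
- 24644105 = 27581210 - 52225315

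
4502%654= 578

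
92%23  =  0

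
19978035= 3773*5295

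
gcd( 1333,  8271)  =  1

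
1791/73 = 24 + 39/73 = 24.53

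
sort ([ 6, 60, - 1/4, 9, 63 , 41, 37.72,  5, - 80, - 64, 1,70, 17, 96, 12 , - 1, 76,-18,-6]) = [ - 80,-64, -18, - 6, - 1, - 1/4,1, 5, 6 , 9, 12,17, 37.72, 41,60, 63, 70, 76, 96 ] 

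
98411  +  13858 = 112269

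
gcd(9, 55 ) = 1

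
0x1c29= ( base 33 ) 6KF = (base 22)EJF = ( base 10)7209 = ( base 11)5464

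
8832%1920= 1152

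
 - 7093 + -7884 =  - 14977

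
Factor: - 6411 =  - 3^1*2137^1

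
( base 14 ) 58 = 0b1001110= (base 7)141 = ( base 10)78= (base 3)2220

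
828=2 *414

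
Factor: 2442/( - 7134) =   -  11^1*29^ ( - 1 )* 37^1*41^( - 1)  =  -  407/1189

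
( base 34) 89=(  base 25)B6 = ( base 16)119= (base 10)281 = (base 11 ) 236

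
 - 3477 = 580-4057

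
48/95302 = 24/47651 = 0.00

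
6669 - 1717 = 4952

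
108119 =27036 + 81083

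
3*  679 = 2037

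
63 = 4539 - 4476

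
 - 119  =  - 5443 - -5324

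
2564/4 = 641= 641.00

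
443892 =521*852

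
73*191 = 13943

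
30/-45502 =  - 1+22736/22751  =  - 0.00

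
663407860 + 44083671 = 707491531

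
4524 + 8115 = 12639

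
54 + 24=78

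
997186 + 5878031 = 6875217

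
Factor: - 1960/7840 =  - 2^( - 2) =- 1/4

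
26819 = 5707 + 21112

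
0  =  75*0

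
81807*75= 6135525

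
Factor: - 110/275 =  - 2^1*5^( - 1 ) = - 2/5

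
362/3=120 + 2/3 = 120.67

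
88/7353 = 88/7353  =  0.01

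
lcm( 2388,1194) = 2388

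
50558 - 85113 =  - 34555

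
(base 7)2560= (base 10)973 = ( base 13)59b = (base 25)1DN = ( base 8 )1715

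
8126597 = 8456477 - 329880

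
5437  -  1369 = 4068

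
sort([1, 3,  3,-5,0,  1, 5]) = [ - 5, 0,1,1,  3, 3,5]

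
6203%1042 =993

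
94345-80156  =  14189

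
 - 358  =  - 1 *358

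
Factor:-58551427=-11^1* 37^1  *  263^1 * 547^1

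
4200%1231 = 507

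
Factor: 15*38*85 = 2^1*3^1*5^2*17^1*19^1= 48450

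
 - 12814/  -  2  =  6407/1 = 6407.00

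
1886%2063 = 1886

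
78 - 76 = 2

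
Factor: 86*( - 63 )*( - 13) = 2^1*3^2*7^1*13^1 * 43^1=70434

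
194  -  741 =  - 547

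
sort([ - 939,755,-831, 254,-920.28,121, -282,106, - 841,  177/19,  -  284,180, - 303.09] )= [ - 939, - 920.28, - 841,-831, - 303.09, - 284, - 282, 177/19, 106, 121, 180,254,755]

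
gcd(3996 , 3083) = 1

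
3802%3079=723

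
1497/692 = 1497/692= 2.16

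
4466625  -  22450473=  - 17983848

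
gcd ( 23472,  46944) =23472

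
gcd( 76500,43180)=340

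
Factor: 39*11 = 3^1 * 11^1 * 13^1 = 429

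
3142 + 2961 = 6103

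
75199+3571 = 78770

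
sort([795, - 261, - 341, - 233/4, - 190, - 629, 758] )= [ - 629, - 341, - 261, - 190, - 233/4,758, 795]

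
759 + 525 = 1284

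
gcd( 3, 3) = 3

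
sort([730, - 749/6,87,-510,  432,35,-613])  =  [ - 613,-510, - 749/6,  35,87,  432, 730]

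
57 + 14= 71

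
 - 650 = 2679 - 3329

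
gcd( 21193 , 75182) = 1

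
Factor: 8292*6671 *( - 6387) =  - 2^2*3^2* 7^1*691^1 * 953^1*2129^1 =-  353302857684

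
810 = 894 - 84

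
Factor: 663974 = 2^1 * 19^1*101^1*173^1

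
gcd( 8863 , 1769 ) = 1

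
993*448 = 444864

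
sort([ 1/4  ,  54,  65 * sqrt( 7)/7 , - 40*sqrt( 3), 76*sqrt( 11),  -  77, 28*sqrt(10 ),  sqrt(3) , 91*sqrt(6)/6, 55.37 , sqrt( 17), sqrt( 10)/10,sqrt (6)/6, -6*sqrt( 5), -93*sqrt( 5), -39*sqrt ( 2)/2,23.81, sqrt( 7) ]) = [ - 93*sqrt( 5), - 77,-40*sqrt(3 ), - 39*sqrt( 2)/2, - 6*sqrt(5),  1/4, sqrt (10)/10, sqrt( 6 )/6,  sqrt(3), sqrt(7),sqrt( 17 ), 23.81,65*sqrt(7)/7,91*sqrt(6)/6, 54 , 55.37,  28*sqrt(10 ),76 * sqrt (11) ]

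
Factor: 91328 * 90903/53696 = 129718581/839 = 3^1*157^1 * 193^1 * 839^( - 1)*1427^1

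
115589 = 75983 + 39606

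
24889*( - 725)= - 18044525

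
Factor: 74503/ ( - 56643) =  - 3^(-1) * 11^1*13^1*79^( - 1)*239^(  -  1) * 521^1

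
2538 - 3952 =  - 1414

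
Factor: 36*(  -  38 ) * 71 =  - 97128 = - 2^3*3^2*19^1*71^1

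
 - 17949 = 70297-88246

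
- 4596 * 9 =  - 41364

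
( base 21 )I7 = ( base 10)385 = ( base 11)320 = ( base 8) 601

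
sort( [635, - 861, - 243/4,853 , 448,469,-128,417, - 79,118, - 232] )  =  [ - 861,  -  232, - 128, - 79, - 243/4,118, 417, 448,469 , 635,853]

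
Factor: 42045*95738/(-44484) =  - 670884035/7414 = - 2^( - 1 )*  5^1*11^( - 1)*337^(  -  1 )* 2803^1*47869^1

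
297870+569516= 867386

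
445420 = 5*89084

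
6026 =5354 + 672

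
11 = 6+5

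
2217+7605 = 9822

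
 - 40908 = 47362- 88270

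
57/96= 19/32 = 0.59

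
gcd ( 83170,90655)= 5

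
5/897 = 5/897 = 0.01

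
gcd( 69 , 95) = 1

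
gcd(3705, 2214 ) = 3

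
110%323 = 110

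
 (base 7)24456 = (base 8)14413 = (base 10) 6411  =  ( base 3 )22210110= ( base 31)6KP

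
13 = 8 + 5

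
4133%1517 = 1099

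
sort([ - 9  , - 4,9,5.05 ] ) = [-9,-4,  5.05,9] 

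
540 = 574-34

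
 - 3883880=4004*( - 970) 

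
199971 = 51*3921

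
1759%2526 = 1759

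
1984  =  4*496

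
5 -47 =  - 42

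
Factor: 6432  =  2^5 * 3^1*67^1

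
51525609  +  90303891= 141829500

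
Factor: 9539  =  9539^1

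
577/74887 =577/74887  =  0.01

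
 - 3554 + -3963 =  - 7517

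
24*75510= 1812240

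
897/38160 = 299/12720 =0.02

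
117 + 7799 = 7916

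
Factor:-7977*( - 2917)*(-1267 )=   -  29481707703  =  -  3^1*7^1*181^1*2659^1 * 2917^1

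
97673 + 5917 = 103590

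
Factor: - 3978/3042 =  - 17/13 = - 13^( - 1 )*17^1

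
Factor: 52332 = 2^2 * 3^1*7^2*89^1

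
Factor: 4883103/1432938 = 1627701/477646=2^(-1)*3^1*13^ (-1)*18371^( - 1)*542567^1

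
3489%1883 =1606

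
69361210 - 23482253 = 45878957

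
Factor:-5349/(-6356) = 2^(-2)*3^1*7^( - 1 ) * 227^( - 1)*1783^1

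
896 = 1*896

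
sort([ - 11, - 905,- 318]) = [ - 905, - 318, - 11] 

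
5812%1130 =162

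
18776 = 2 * 9388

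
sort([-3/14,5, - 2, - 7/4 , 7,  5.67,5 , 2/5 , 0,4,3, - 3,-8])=[  -  8,-3, - 2, - 7/4, - 3/14 , 0,2/5, 3,4,5,5,5.67, 7]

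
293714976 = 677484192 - 383769216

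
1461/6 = 487/2 =243.50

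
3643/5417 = 3643/5417  =  0.67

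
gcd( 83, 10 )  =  1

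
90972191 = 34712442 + 56259749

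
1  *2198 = 2198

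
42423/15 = 2828+1/5=2828.20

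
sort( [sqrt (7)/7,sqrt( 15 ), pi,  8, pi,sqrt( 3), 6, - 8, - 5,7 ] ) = [ - 8, - 5,  sqrt( 7 ) /7, sqrt( 3 ),  pi, pi, sqrt( 15 ),6, 7, 8]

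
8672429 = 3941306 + 4731123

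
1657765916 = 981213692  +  676552224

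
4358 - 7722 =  - 3364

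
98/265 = 98/265 = 0.37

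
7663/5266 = 1 + 2397/5266 = 1.46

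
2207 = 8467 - 6260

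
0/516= 0 = 0.00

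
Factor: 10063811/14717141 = 23^1*127^(-1)*115883^ (-1)*437557^1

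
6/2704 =3/1352 = 0.00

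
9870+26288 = 36158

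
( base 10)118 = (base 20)5i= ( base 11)A8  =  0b1110110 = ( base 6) 314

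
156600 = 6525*24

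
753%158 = 121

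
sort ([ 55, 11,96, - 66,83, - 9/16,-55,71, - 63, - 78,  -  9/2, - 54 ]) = [ - 78 ,-66, - 63,  -  55, - 54, - 9/2, - 9/16,11,55, 71,83, 96 ]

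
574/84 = 41/6 = 6.83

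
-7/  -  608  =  7/608 = 0.01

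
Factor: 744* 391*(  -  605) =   -  175996920 = - 2^3*3^1*5^1*11^2*17^1*23^1*31^1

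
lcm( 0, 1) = 0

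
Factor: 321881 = 7^2*6569^1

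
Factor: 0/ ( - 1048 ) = 0^1  =  0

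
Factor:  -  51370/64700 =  - 5137/6470 =-2^( - 1 )*5^(-1 )*11^1*467^1*647^( - 1)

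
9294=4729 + 4565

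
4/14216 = 1/3554 =0.00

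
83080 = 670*124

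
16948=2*8474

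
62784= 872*72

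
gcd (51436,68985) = 7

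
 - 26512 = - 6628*4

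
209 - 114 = 95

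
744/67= 11 + 7/67 =11.10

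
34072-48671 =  - 14599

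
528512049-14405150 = 514106899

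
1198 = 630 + 568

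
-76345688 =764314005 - 840659693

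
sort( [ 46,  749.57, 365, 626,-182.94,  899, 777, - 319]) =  [ - 319, - 182.94, 46,365, 626, 749.57,777, 899] 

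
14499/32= 453 + 3/32  =  453.09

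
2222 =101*22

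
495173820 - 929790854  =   - 434617034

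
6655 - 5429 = 1226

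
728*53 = 38584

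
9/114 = 3/38 = 0.08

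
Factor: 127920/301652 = 2^2*3^1*5^1  *41^1*5801^( - 1 ) = 2460/5801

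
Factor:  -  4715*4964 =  - 23405260 = -2^2*5^1 * 17^1*23^1  *41^1*73^1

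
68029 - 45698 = 22331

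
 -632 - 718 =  - 1350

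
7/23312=7/23312 = 0.00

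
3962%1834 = 294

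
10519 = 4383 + 6136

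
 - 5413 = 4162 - 9575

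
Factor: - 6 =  - 2^1*3^1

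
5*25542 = 127710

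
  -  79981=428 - 80409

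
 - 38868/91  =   - 38868/91 = -427.12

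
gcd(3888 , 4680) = 72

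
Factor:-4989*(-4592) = 22909488 = 2^4*3^1*7^1*  41^1*1663^1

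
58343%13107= 5915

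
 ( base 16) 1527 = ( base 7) 21534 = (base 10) 5415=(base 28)6PB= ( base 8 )12447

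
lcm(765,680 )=6120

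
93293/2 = 93293/2= 46646.50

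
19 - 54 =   -  35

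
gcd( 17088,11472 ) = 48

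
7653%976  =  821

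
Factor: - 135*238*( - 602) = 2^2 * 3^3*5^1*7^2 * 17^1*43^1 =19342260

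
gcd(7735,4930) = 85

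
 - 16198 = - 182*89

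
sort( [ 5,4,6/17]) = [6/17,4, 5]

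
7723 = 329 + 7394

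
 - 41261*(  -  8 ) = 330088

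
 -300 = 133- 433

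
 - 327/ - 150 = 2 + 9/50=2.18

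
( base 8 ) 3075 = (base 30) 1n7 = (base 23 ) 30A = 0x63d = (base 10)1597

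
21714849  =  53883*403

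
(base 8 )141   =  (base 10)97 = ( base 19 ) 52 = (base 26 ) 3j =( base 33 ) 2V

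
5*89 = 445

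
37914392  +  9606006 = 47520398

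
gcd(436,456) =4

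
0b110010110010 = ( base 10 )3250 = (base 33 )2WG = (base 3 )11110101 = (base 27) 4ca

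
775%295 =185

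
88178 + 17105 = 105283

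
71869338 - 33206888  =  38662450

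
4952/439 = 4952/439 = 11.28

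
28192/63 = 28192/63 = 447.49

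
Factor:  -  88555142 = - 2^1*13^1*17^1*200351^1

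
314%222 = 92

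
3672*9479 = 34806888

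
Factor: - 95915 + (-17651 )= - 2^1*56783^1 = -113566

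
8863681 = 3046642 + 5817039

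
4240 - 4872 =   -  632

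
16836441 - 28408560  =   - 11572119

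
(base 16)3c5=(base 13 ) 593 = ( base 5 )12330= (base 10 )965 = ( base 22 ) 1LJ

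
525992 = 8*65749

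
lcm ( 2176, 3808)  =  15232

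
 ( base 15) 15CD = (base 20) BED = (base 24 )83D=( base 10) 4693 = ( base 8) 11125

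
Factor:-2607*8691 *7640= -2^3*3^2 * 5^1*11^1*79^1*191^1*2897^1 = - 173102818680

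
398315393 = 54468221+343847172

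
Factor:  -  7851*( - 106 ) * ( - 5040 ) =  - 4194318240 = - 2^5*3^3*5^1*7^1*53^1 * 2617^1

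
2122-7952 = - 5830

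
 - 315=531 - 846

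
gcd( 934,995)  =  1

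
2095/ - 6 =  - 2095/6 = - 349.17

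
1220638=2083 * 586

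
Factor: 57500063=57500063^1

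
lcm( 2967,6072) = 261096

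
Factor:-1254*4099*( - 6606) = 33955804476 = 2^2*3^3*11^1*19^1*367^1*4099^1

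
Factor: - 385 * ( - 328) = 2^3 *5^1  *7^1*11^1*41^1 = 126280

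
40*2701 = 108040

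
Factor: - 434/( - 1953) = 2^1 * 3^( - 2) = 2/9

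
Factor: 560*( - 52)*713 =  - 20762560 = - 2^6*5^1*7^1 * 13^1*23^1*31^1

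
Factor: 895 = 5^1*179^1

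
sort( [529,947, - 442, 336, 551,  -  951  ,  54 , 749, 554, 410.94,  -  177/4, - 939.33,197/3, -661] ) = [ - 951 ,-939.33 ,- 661, - 442,-177/4,54,  197/3  ,  336, 410.94,  529 , 551, 554,749 , 947 ] 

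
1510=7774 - 6264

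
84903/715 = 118 + 41/55 = 118.75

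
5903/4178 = 1 + 1725/4178 = 1.41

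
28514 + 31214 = 59728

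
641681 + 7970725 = 8612406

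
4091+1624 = 5715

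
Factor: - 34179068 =-2^2*7^2*11^1*83^1*191^1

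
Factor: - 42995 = -5^1*8599^1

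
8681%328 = 153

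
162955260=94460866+68494394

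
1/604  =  1/604 = 0.00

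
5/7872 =5/7872 =0.00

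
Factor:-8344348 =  - 2^2*17^1*277^1*443^1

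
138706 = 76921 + 61785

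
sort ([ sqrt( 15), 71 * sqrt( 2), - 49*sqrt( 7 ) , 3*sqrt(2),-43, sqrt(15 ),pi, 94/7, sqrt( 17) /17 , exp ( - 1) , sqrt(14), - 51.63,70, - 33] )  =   [ - 49*sqrt(7), - 51.63, - 43, - 33, sqrt (17) /17,exp( -1 ),pi,sqrt(14) , sqrt( 15) , sqrt ( 15 ),3*sqrt (2 ),94/7,  70 , 71*sqrt (2 )]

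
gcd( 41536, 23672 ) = 88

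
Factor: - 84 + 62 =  - 22 = - 2^1*11^1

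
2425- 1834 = 591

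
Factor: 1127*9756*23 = 252885276 =2^2*3^2*7^2*23^2*271^1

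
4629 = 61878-57249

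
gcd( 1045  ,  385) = 55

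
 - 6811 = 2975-9786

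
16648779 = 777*21427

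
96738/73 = 1325 + 13/73  =  1325.18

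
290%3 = 2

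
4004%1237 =293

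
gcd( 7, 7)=7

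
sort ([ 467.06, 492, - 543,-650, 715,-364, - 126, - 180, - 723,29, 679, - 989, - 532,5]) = [ - 989,  -  723, - 650, - 543,- 532, - 364, - 180, -126, 5, 29, 467.06, 492, 679,715 ] 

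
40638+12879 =53517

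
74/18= 4 + 1/9 = 4.11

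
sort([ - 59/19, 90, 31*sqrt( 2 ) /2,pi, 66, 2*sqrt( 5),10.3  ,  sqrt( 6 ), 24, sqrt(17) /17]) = [ - 59/19, sqrt( 17 ) /17, sqrt( 6 ),  pi,2*sqrt(5),10.3, 31*sqrt( 2)/2, 24 , 66, 90] 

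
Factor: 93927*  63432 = 2^3 *3^3 *131^1*239^1*881^1 = 5957977464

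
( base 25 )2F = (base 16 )41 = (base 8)101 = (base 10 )65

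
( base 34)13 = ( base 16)25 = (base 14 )29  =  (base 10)37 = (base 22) 1F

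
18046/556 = 9023/278 = 32.46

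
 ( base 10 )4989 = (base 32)4RT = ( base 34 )4AP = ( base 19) DFB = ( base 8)11575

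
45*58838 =2647710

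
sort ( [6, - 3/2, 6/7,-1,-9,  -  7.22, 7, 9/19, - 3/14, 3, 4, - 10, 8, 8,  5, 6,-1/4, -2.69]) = [-10,-9 , - 7.22,  -  2.69, - 3/2,  -  1, - 1/4,-3/14, 9/19,  6/7, 3,4, 5,6, 6, 7, 8,8]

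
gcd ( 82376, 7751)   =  1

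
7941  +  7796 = 15737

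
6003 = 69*87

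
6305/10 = 630 + 1/2  =  630.50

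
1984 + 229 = 2213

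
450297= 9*50033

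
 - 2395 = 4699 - 7094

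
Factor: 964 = 2^2 * 241^1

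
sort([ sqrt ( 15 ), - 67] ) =[ - 67, sqrt( 15) ]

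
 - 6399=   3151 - 9550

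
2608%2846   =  2608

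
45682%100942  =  45682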